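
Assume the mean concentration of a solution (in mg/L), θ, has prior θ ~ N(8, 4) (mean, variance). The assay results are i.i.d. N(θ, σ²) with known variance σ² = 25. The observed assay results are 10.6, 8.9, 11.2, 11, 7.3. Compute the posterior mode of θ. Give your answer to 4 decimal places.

n = 5; x̄ = (10.6 + 8.9 + 11.2 + 11 + 7.3)/5 = 49/5 = 9.8.
For a Normal prior and Normal likelihood with known variance, the posterior is Normal; its mode equals its mean, the precision-weighted average.
Prior precision 1/σ₀² = 1/4 = 0.25; data precision n/σ² = 5/25 = 0.2.
θ̂ = (0.25·8 + 0.2·9.8) / (0.25 + 0.2) = 3.96/0.45 = 8.8000.

θ̂_MAP = 8.8000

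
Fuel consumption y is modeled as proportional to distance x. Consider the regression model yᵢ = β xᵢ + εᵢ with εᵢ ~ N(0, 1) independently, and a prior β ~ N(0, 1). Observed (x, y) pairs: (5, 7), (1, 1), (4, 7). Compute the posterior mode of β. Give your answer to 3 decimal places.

log p(β | y) = −Σ(yᵢ − βxᵢ)²/(2·1) − β²/(2·1) + const.
Setting the derivative to zero: Σxᵢ(yᵢ − βxᵢ)/1 − β/1 = 0, so β = Σxᵢyᵢ / (Σxᵢ² + σ²/τ²).
Σxᵢyᵢ = 5·7 + 1·1 + 4·7 = 64; Σxᵢ² = 42; σ²/τ² = 1.
β̂_MAP = 64 / (42 + 1) = 64/43 ≈ 1.488.

β̂_MAP = 1.488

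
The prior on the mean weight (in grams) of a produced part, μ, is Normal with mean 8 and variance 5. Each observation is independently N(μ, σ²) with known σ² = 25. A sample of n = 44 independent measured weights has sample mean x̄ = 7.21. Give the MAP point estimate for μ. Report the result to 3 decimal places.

n = 44, x̄ = 7.21.
For a Normal prior and Normal likelihood with known variance, the posterior is Normal; its mode equals its mean, the precision-weighted average.
Prior precision 1/σ₀² = 1/5 = 0.2; data precision n/σ² = 44/25 = 1.76.
μ̂ = (0.2·8 + 1.76·7.21) / (0.2 + 1.76) = 14.2896/1.96 = 8931/1225 ≈ 7.291.

μ̂_MAP = 7.291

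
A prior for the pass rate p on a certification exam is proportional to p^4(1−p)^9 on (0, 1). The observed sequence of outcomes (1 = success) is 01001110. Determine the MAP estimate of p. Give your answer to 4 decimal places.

p̂_MAP = 0.3810

The prior density ∝ p^4(1−p)^9 is the kernel of Beta(5, 10).
Data: 4 successes in 8 trials (from the sequence). The binomial likelihood contributes p^4(1−p)^4, so the posterior is Beta(5+4, 10+4) = Beta(9, 14).
For Beta(a, b) with a, b > 1 the mode is (a−1)/(a+b−2) = 8/21 ≈ 0.3810.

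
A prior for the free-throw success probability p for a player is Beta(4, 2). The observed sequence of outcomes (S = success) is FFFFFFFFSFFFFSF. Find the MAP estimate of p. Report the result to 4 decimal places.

Prior: Beta(4, 2).
Data: 2 successes in 15 trials (from the sequence). The binomial likelihood contributes p^2(1−p)^13, so the posterior is Beta(4+2, 2+13) = Beta(6, 15).
For Beta(a, b) with a, b > 1 the mode is (a−1)/(a+b−2) = 5/19 ≈ 0.2632.

p̂_MAP = 0.2632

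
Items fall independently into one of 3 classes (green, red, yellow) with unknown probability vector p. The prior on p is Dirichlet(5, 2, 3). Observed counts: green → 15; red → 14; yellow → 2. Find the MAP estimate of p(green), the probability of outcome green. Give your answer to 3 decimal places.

MAP estimate of p(green) = 0.500

The posterior is Dirichlet(αᵢ + nᵢ) = Dirichlet(20, 16, 5).
For a Dirichlet(a₁,…,a_K) with all aᵢ > 1, the mode has j-th component (aⱼ − 1)/(Σaᵢ − K).
Here Σaᵢ = 41 and K = 3, so p(green) = (20 − 1)/(41 − 3) = 19/38 ≈ 0.500.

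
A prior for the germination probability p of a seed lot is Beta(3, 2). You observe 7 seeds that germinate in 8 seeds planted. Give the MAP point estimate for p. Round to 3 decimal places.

Prior: Beta(3, 2).
Data: 7 successes in 8 trials. The binomial likelihood contributes p^7(1−p)^1, so the posterior is Beta(3+7, 2+1) = Beta(10, 3).
For Beta(a, b) with a, b > 1 the mode is (a−1)/(a+b−2) = 9/11 ≈ 0.818.

p̂_MAP = 0.818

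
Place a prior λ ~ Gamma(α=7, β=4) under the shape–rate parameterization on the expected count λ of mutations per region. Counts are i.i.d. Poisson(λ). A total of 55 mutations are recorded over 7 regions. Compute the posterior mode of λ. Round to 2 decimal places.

λ̂_MAP = 5.55

Σxᵢ = 55, n = 7.
Posterior ∝ λ^6e^(−4λ) · λ^55e^(−7λ) = λ^61e^(−11λ), i.e. Gamma(shape=62, rate=11).
The mode of a Gamma(a, b) with a ≥ 1 (shape–rate) is (a−1)/b = 61/11 ≈ 5.55.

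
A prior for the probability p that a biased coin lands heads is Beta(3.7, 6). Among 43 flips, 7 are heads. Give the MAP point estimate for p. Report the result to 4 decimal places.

p̂_MAP = 0.1913

Prior: Beta(3.7, 6).
Data: 7 successes in 43 trials. The binomial likelihood contributes p^7(1−p)^36, so the posterior is Beta(3.7+7, 6+36) = Beta(10.7, 42).
For Beta(a, b) with a, b > 1 the mode is (a−1)/(a+b−2) = 9.7/50.7 ≈ 0.1913.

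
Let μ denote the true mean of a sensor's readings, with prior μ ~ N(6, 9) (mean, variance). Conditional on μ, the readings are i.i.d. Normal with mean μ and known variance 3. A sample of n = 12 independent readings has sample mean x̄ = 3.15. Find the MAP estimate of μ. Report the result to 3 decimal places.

μ̂_MAP = 3.227

n = 12, x̄ = 3.15.
For a Normal prior and Normal likelihood with known variance, the posterior is Normal; its mode equals its mean, the precision-weighted average.
Prior precision 1/σ₀² = 1/9; data precision n/σ² = 12/3 = 4.
μ̂ = ((1/9)·6 + 4·3.15) / (1/9 + 4) = (199/15)/(37/9) = 597/185 ≈ 3.227.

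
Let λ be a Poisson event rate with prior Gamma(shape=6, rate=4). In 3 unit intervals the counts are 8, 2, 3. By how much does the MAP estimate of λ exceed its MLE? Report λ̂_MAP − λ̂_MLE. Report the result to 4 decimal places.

MAP − MLE = -1.7619

Σxᵢ = 13. Posterior is Gamma(19, 7); MAP = (19−1)/7 = 18/7 ≈ 2.57143.
MLE = x̄ = 13/3 ≈ 4.33333.
Difference = 18/7 − 13/3 = -37/21 ≈ -1.7619.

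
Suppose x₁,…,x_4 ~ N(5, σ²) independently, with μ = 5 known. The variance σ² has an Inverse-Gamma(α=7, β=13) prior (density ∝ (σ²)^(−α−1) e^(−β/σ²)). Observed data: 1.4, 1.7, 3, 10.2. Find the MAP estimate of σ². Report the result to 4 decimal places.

σ̂²_MAP = 4.0445

Sum of squared deviations about the known mean: SS = (1.4−5)² + (1.7−5)² + (3−5)² + (10.2−5)² = 54.89.
The Normal likelihood contributes (σ²)^(−n/2) exp(−SS/(2σ²)), so the posterior is Inverse-Gamma(α + n/2, β + SS/2) = Inverse-Gamma(9, 40.445).
The mode of Inverse-Gamma(a, b) is b/(a+1) = 40.445/10 ≈ 4.0445.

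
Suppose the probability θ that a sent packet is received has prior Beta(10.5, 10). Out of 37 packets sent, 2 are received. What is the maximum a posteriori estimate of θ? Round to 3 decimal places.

θ̂_MAP = 0.207

Prior: Beta(10.5, 10).
Data: 2 successes in 37 trials. The binomial likelihood contributes θ^2(1−θ)^35, so the posterior is Beta(10.5+2, 10+35) = Beta(12.5, 45).
For Beta(a, b) with a, b > 1 the mode is (a−1)/(a+b−2) = 11.5/55.5 ≈ 0.207.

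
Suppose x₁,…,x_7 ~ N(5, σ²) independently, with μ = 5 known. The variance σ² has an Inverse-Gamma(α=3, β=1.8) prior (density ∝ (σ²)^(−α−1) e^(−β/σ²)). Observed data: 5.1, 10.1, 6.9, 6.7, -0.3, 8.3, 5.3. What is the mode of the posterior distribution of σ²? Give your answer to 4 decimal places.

Sum of squared deviations about the known mean: SS = (5.1−5)² + (10.1−5)² + (6.9−5)² + (6.7−5)² + (-0.3−5)² + (8.3−5)² + (5.3−5)² = 71.59.
The Normal likelihood contributes (σ²)^(−n/2) exp(−SS/(2σ²)), so the posterior is Inverse-Gamma(α + n/2, β + SS/2) = Inverse-Gamma(6.5, 37.595).
The mode of Inverse-Gamma(a, b) is b/(a+1) = 37.595/7.5 ≈ 5.0127.

σ̂²_MAP = 5.0127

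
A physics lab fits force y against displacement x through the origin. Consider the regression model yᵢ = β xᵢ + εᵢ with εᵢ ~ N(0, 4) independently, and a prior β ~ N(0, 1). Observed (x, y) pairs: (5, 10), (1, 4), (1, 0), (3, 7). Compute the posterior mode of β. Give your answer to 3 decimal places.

log p(β | y) = −Σ(yᵢ − βxᵢ)²/(2·4) − β²/(2·1) + const.
Setting the derivative to zero: Σxᵢ(yᵢ − βxᵢ)/4 − β/1 = 0, so β = Σxᵢyᵢ / (Σxᵢ² + σ²/τ²).
Σxᵢyᵢ = 5·10 + 1·4 + 1·0 + 3·7 = 75; Σxᵢ² = 36; σ²/τ² = 4.
β̂_MAP = 75 / (36 + 4) = 75/40 ≈ 1.875.

β̂_MAP = 1.875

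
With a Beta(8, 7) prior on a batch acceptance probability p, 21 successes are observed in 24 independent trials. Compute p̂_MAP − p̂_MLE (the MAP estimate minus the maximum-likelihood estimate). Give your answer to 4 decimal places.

Posterior is Beta(29, 10); MAP = (29−1)/(39−2) = 28/37 ≈ 0.75676.
MLE ignores the prior: p̂_MLE = k/n = 21/24 ≈ 0.87500.
Difference = 28/37 − 21/24 = -35/296 ≈ -0.1182.

MAP − MLE = -0.1182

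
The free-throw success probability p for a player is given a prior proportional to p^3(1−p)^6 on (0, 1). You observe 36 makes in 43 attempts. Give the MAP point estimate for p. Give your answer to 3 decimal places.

p̂_MAP = 0.750

The prior density ∝ p^3(1−p)^6 is the kernel of Beta(4, 7).
Data: 36 successes in 43 trials. The binomial likelihood contributes p^36(1−p)^7, so the posterior is Beta(4+36, 7+7) = Beta(40, 14).
For Beta(a, b) with a, b > 1 the mode is (a−1)/(a+b−2) = 39/52 ≈ 0.750.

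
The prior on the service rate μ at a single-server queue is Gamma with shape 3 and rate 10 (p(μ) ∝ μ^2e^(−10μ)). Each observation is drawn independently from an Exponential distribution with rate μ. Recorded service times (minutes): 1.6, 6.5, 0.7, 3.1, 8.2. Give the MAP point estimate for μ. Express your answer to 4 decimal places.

The Exponential(rate=μ) likelihood is ∝ μ^n e^(−μΣtᵢ). Here n = 5 and Σtᵢ = 1.6 + 6.5 + 0.7 + 3.1 + 8.2 = 20.1.
Posterior ∝ μ^2e^(−10μ) · μ^5e^(−20.1μ) = μ^7e^(−30.1μ), i.e. Gamma(8, 30.1).
Mode = (a−1)/b = 7/30.1 ≈ 0.2326.

μ̂_MAP = 0.2326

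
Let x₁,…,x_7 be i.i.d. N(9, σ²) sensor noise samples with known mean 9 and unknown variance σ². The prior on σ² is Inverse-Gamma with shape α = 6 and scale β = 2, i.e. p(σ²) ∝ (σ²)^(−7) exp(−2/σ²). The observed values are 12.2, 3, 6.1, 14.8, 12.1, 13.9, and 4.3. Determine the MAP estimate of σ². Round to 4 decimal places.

σ̂²_MAP = 7.0476

Sum of squared deviations about the known mean: SS = (12.2−9)² + (3−9)² + (6.1−9)² + (14.8−9)² + (12.1−9)² + (13.9−9)² + (4.3−9)² = 144.
The Normal likelihood contributes (σ²)^(−n/2) exp(−SS/(2σ²)), so the posterior is Inverse-Gamma(α + n/2, β + SS/2) = Inverse-Gamma(9.5, 74).
The mode of Inverse-Gamma(a, b) is b/(a+1) = 74/10.5 ≈ 7.0476.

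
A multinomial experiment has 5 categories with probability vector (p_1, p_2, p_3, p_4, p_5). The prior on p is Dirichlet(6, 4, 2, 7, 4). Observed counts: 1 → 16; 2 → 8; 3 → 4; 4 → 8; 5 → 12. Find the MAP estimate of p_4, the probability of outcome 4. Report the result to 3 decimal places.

The posterior is Dirichlet(αᵢ + nᵢ) = Dirichlet(22, 12, 6, 15, 16).
For a Dirichlet(a₁,…,a_K) with all aᵢ > 1, the mode has j-th component (aⱼ − 1)/(Σaᵢ − K).
Here Σaᵢ = 71 and K = 5, so p_4 = (15 − 1)/(71 − 5) = 14/66 ≈ 0.212.

MAP estimate: 0.212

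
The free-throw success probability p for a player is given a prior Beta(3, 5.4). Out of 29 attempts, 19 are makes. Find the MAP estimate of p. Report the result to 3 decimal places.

p̂_MAP = 0.593

Prior: Beta(3, 5.4).
Data: 19 successes in 29 trials. The binomial likelihood contributes p^19(1−p)^10, so the posterior is Beta(3+19, 5.4+10) = Beta(22, 15.4).
For Beta(a, b) with a, b > 1 the mode is (a−1)/(a+b−2) = 21/35.4 ≈ 0.593.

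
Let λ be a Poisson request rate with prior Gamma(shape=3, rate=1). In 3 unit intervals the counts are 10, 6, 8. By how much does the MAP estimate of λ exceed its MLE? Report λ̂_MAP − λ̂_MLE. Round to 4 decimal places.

Σxᵢ = 24. Posterior is Gamma(27, 4); MAP = (27−1)/4 = 26/4 ≈ 6.50000.
MLE = x̄ = 24/3 ≈ 8.00000.
Difference = 26/4 − 24/3 = -3/2 ≈ -1.5000.

MAP − MLE = -1.5000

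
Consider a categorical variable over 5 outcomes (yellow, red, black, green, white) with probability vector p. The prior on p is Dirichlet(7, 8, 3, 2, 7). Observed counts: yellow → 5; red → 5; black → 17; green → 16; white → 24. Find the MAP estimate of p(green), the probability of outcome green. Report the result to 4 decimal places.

MAP estimate of p(green) = 0.1910

The posterior is Dirichlet(αᵢ + nᵢ) = Dirichlet(12, 13, 20, 18, 31).
For a Dirichlet(a₁,…,a_K) with all aᵢ > 1, the mode has j-th component (aⱼ − 1)/(Σaᵢ − K).
Here Σaᵢ = 94 and K = 5, so p(green) = (18 − 1)/(94 − 5) = 17/89 ≈ 0.1910.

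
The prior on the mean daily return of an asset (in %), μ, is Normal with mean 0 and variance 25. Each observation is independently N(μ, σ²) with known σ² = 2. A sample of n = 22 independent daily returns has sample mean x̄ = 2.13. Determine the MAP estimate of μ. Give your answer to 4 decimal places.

μ̂_MAP = 2.1223

n = 22, x̄ = 2.13.
For a Normal prior and Normal likelihood with known variance, the posterior is Normal; its mode equals its mean, the precision-weighted average.
Prior precision 1/σ₀² = 1/25 = 0.04; data precision n/σ² = 22/2 = 11.
μ̂ = (0.04·0 + 11·2.13) / (0.04 + 11) = 23.43/11.04 = 781/368 ≈ 2.1223.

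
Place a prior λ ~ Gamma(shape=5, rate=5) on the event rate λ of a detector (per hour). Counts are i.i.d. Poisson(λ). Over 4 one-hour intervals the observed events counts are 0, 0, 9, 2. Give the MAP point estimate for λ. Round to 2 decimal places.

λ̂_MAP = 1.67

Σxᵢ = 0+0+9+2 = 11, with n = 4.
Posterior ∝ λ^4e^(−5λ) · λ^11e^(−4λ) = λ^15e^(−9λ), i.e. Gamma(shape=16, rate=9).
The mode of a Gamma(a, b) with a ≥ 1 (shape–rate) is (a−1)/b = 15/9 ≈ 1.67.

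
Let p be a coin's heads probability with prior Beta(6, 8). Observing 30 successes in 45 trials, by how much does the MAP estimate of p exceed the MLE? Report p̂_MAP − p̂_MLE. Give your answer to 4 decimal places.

Posterior is Beta(36, 23); MAP = (36−1)/(59−2) = 35/57 ≈ 0.61404.
MLE ignores the prior: p̂_MLE = k/n = 30/45 ≈ 0.66667.
Difference = 35/57 − 30/45 = -1/19 ≈ -0.0526.

MAP − MLE = -0.0526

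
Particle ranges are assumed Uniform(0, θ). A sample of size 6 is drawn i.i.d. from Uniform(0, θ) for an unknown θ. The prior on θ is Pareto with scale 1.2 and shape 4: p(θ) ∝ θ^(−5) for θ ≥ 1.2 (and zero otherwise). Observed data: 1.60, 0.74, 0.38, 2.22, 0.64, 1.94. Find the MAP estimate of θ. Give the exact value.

The Uniform(0, θ) likelihood is θ^(−n) for θ ≥ max(xᵢ), zero otherwise. Here max(xᵢ) = 2.22.
Posterior ∝ θ^(−5) · θ^(−6) = θ^(−11) on θ ≥ max(1.2, 2.22) = 2.22.
This density is strictly decreasing in θ, so the posterior mode lies at the lower boundary of the support.

θ̂_MAP = 2.22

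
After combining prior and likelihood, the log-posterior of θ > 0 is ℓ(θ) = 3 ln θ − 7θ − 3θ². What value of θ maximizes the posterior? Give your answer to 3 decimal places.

θ̂_MAP = 0.333

ℓ'(θ) = 3/θ − 7 − 6θ. Setting this to zero and multiplying by θ: 6θ² + 7θ − 3 = 0.
θ = (−7 + √(7² + 4·6·3)) / (2·6) = (−7 + √121) / 12 = (−7 + 11)/12 = 1/3.
ℓ''(θ) = −3/θ² − 6 < 0, confirming a maximum.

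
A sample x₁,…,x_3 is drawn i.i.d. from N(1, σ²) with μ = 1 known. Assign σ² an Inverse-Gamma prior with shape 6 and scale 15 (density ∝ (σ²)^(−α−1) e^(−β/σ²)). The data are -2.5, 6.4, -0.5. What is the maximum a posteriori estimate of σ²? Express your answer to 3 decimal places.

Sum of squared deviations about the known mean: SS = (-2.5−1)² + (6.4−1)² + (-0.5−1)² = 43.66.
The Normal likelihood contributes (σ²)^(−n/2) exp(−SS/(2σ²)), so the posterior is Inverse-Gamma(α + n/2, β + SS/2) = Inverse-Gamma(7.5, 36.83).
The mode of Inverse-Gamma(a, b) is b/(a+1) = 36.83/8.5 ≈ 4.333.

σ̂²_MAP = 4.333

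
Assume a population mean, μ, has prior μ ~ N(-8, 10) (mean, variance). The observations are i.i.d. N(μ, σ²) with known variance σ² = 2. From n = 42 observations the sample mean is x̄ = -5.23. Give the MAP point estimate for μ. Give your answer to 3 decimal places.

μ̂_MAP = -5.243

n = 42, x̄ = -5.23.
For a Normal prior and Normal likelihood with known variance, the posterior is Normal; its mode equals its mean, the precision-weighted average.
Prior precision 1/σ₀² = 1/10 = 0.1; data precision n/σ² = 42/2 = 21.
μ̂ = (0.1·(-8) + 21·(-5.23)) / (0.1 + 21) = (-110.63)/21.1 = -11063/2110 ≈ -5.243.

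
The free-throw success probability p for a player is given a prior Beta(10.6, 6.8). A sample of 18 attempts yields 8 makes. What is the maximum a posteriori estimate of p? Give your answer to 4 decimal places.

p̂_MAP = 0.5269

Prior: Beta(10.6, 6.8).
Data: 8 successes in 18 trials. The binomial likelihood contributes p^8(1−p)^10, so the posterior is Beta(10.6+8, 6.8+10) = Beta(18.6, 16.8).
For Beta(a, b) with a, b > 1 the mode is (a−1)/(a+b−2) = 17.6/33.4 ≈ 0.5269.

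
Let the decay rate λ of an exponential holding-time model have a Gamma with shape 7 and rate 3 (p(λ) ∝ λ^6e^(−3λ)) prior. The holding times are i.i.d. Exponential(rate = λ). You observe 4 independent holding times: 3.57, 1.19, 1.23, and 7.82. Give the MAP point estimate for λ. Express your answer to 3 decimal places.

λ̂_MAP = 0.595

The Exponential(rate=λ) likelihood is ∝ λ^n e^(−λΣtᵢ). Here n = 4 and Σtᵢ = 3.57 + 1.19 + 1.23 + 7.82 = 13.81.
Posterior ∝ λ^6e^(−3λ) · λ^4e^(−13.81λ) = λ^10e^(−16.81λ), i.e. Gamma(11, 16.81).
Mode = (a−1)/b = 10/16.81 ≈ 0.595.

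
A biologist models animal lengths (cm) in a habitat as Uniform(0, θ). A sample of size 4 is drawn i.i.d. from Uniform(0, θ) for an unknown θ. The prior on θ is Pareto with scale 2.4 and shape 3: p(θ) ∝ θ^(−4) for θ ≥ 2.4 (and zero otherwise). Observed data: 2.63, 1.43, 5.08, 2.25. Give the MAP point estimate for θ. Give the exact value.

θ̂_MAP = 5.08

The Uniform(0, θ) likelihood is θ^(−n) for θ ≥ max(xᵢ), zero otherwise. Here max(xᵢ) = 5.08.
Posterior ∝ θ^(−4) · θ^(−4) = θ^(−8) on θ ≥ max(2.4, 5.08) = 5.08.
This density is strictly decreasing in θ, so the posterior mode lies at the lower boundary of the support.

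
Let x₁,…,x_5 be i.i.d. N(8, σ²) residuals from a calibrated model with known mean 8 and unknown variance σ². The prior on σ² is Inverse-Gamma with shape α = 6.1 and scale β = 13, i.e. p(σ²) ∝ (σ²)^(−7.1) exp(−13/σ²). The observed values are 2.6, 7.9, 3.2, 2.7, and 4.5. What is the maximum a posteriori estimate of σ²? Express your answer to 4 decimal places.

σ̂²_MAP = 6.1745

Sum of squared deviations about the known mean: SS = (2.6−8)² + (7.9−8)² + (3.2−8)² + (2.7−8)² + (4.5−8)² = 92.55.
The Normal likelihood contributes (σ²)^(−n/2) exp(−SS/(2σ²)), so the posterior is Inverse-Gamma(α + n/2, β + SS/2) = Inverse-Gamma(8.6, 59.275).
The mode of Inverse-Gamma(a, b) is b/(a+1) = 59.275/9.6 ≈ 6.1745.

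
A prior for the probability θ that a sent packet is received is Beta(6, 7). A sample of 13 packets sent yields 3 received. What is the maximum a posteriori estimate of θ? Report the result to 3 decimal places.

Prior: Beta(6, 7).
Data: 3 successes in 13 trials. The binomial likelihood contributes θ^3(1−θ)^10, so the posterior is Beta(6+3, 7+10) = Beta(9, 17).
For Beta(a, b) with a, b > 1 the mode is (a−1)/(a+b−2) = 8/24 ≈ 0.333.

θ̂_MAP = 0.333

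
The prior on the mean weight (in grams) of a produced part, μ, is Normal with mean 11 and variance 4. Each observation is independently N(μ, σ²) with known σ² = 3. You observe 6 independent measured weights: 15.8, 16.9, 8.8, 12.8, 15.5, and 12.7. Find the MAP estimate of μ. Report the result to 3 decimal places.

μ̂_MAP = 13.444

n = 6; x̄ = (15.8 + 16.9 + 8.8 + 12.8 + 15.5 + 12.7)/6 = 82.5/6 = 13.75.
For a Normal prior and Normal likelihood with known variance, the posterior is Normal; its mode equals its mean, the precision-weighted average.
Prior precision 1/σ₀² = 1/4 = 0.25; data precision n/σ² = 6/3 = 2.
μ̂ = (0.25·11 + 2·13.75) / (0.25 + 2) = 30.25/2.25 = 121/9 ≈ 13.444.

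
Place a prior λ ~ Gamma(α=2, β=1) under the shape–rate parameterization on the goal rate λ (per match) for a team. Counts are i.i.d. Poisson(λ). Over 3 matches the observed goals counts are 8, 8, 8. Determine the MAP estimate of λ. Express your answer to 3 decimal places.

Σxᵢ = 8+8+8 = 24, with n = 3.
Posterior ∝ λe^(−1λ) · λ^24e^(−3λ) = λ^25e^(−4λ), i.e. Gamma(shape=26, rate=4).
The mode of a Gamma(a, b) with a ≥ 1 (shape–rate) is (a−1)/b = 25/4 ≈ 6.250.

λ̂_MAP = 6.250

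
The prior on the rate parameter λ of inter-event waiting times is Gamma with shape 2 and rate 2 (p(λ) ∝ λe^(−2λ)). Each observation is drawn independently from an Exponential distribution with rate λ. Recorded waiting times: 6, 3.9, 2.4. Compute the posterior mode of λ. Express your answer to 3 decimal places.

λ̂_MAP = 0.280

The Exponential(rate=λ) likelihood is ∝ λ^n e^(−λΣtᵢ). Here n = 3 and Σtᵢ = 6 + 3.9 + 2.4 = 12.3.
Posterior ∝ λe^(−2λ) · λ^3e^(−12.3λ) = λ^4e^(−14.3λ), i.e. Gamma(5, 14.3).
Mode = (a−1)/b = 4/14.3 ≈ 0.280.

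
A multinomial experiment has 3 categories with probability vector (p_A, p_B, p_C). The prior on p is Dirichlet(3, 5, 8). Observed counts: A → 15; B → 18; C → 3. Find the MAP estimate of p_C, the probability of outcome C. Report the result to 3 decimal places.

MAP estimate of p_C = 0.204

The posterior is Dirichlet(αᵢ + nᵢ) = Dirichlet(18, 23, 11).
For a Dirichlet(a₁,…,a_K) with all aᵢ > 1, the mode has j-th component (aⱼ − 1)/(Σaᵢ − K).
Here Σaᵢ = 52 and K = 3, so p_C = (11 − 1)/(52 − 3) = 10/49 ≈ 0.204.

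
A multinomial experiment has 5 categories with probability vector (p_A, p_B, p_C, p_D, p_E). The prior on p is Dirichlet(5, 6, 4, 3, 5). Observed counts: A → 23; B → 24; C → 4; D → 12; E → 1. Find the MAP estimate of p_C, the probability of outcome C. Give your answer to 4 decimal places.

MAP estimate of p_C = 0.0854

The posterior is Dirichlet(αᵢ + nᵢ) = Dirichlet(28, 30, 8, 15, 6).
For a Dirichlet(a₁,…,a_K) with all aᵢ > 1, the mode has j-th component (aⱼ − 1)/(Σaᵢ − K).
Here Σaᵢ = 87 and K = 5, so p_C = (8 − 1)/(87 − 5) = 7/82 ≈ 0.0854.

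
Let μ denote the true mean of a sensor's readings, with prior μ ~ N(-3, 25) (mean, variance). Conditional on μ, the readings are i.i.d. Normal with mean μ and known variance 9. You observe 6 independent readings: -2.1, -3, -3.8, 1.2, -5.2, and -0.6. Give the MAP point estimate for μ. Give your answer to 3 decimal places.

μ̂_MAP = -2.292

n = 6; x̄ = ((-2.1) + (-3) + (-3.8) + 1.2 + (-5.2) + (-0.6))/6 = -13.5/6 = -2.25.
For a Normal prior and Normal likelihood with known variance, the posterior is Normal; its mode equals its mean, the precision-weighted average.
Prior precision 1/σ₀² = 1/25 = 0.04; data precision n/σ² = 6/9 = 2/3.
μ̂ = (0.04·(-3) + (2/3)·(-2.25)) / (0.04 + 2/3) = (-1.62)/(53/75) = -243/106 ≈ -2.292.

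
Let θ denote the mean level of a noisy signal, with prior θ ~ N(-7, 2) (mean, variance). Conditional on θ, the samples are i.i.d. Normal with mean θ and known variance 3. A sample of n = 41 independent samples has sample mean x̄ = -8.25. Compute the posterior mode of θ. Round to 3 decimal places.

n = 41, x̄ = -8.25.
For a Normal prior and Normal likelihood with known variance, the posterior is Normal; its mode equals its mean, the precision-weighted average.
Prior precision 1/σ₀² = 1/2 = 0.5; data precision n/σ² = 41/3.
θ̂ = (0.5·(-7) + (41/3)·(-8.25)) / (0.5 + 41/3) = (-116.25)/(85/6) = -279/34 ≈ -8.206.

θ̂_MAP = -8.206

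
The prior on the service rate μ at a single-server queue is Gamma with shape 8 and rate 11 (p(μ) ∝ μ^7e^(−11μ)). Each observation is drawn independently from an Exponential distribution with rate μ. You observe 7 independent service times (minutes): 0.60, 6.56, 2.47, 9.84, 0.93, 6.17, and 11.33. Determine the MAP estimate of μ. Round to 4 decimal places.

μ̂_MAP = 0.2863

The Exponential(rate=μ) likelihood is ∝ μ^n e^(−μΣtᵢ). Here n = 7 and Σtᵢ = 0.60 + 6.56 + 2.47 + 9.84 + 0.93 + 6.17 + 11.33 = 37.90.
Posterior ∝ μ^7e^(−11μ) · μ^7e^(−37.90μ) = μ^14e^(−48.90μ), i.e. Gamma(15, 48.90).
Mode = (a−1)/b = 14/48.90 ≈ 0.2863.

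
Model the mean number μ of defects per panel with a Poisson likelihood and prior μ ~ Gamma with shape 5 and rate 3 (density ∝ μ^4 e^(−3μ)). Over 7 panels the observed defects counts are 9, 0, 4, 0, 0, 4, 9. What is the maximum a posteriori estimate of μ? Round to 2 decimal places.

μ̂_MAP = 3.00

Σxᵢ = 9+0+4+0+0+4+9 = 26, with n = 7.
Posterior ∝ μ^4e^(−3μ) · μ^26e^(−7μ) = μ^30e^(−10μ), i.e. Gamma(shape=31, rate=10).
The mode of a Gamma(a, b) with a ≥ 1 (shape–rate) is (a−1)/b = 30/10 ≈ 3.00.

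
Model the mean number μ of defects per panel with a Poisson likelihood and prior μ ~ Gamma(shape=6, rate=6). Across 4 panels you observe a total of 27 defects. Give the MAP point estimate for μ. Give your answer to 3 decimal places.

μ̂_MAP = 3.200

Σxᵢ = 27, n = 4.
Posterior ∝ μ^5e^(−6μ) · μ^27e^(−4μ) = μ^32e^(−10μ), i.e. Gamma(shape=33, rate=10).
The mode of a Gamma(a, b) with a ≥ 1 (shape–rate) is (a−1)/b = 32/10 ≈ 3.200.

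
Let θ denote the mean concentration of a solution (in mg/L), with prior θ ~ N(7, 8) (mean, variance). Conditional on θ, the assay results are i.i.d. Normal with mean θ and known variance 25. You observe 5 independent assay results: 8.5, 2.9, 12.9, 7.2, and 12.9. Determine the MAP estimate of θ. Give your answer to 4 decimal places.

θ̂_MAP = 8.1569

n = 5; x̄ = (8.5 + 2.9 + 12.9 + 7.2 + 12.9)/5 = 44.4/5 = 8.88.
For a Normal prior and Normal likelihood with known variance, the posterior is Normal; its mode equals its mean, the precision-weighted average.
Prior precision 1/σ₀² = 1/8 = 0.125; data precision n/σ² = 5/25 = 0.2.
θ̂ = (0.125·7 + 0.2·8.88) / (0.125 + 0.2) = 2.651/0.325 = 2651/325 ≈ 8.1569.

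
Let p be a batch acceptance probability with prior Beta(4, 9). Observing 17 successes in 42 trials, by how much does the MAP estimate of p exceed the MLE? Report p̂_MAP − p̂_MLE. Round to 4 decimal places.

MAP − MLE = -0.0274

Posterior is Beta(21, 34); MAP = (21−1)/(55−2) = 20/53 ≈ 0.37736.
MLE ignores the prior: p̂_MLE = k/n = 17/42 ≈ 0.40476.
Difference = 20/53 − 17/42 = -61/2226 ≈ -0.0274.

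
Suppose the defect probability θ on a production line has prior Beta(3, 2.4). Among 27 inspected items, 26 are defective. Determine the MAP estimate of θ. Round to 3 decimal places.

Prior: Beta(3, 2.4).
Data: 26 successes in 27 trials. The binomial likelihood contributes θ^26(1−θ)^1, so the posterior is Beta(3+26, 2.4+1) = Beta(29, 3.4).
For Beta(a, b) with a, b > 1 the mode is (a−1)/(a+b−2) = 28/30.4 ≈ 0.921.

θ̂_MAP = 0.921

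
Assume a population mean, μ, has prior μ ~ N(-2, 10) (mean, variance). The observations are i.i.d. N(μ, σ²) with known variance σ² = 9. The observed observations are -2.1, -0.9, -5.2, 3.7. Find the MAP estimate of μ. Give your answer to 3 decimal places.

μ̂_MAP = -1.286

n = 4; x̄ = ((-2.1) + (-0.9) + (-5.2) + 3.7)/4 = -4.5/4 = -1.125.
For a Normal prior and Normal likelihood with known variance, the posterior is Normal; its mode equals its mean, the precision-weighted average.
Prior precision 1/σ₀² = 1/10 = 0.1; data precision n/σ² = 4/9.
μ̂ = (0.1·(-2) + (4/9)·(-1.125)) / (0.1 + 4/9) = (-0.7)/(49/90) = -9/7 ≈ -1.286.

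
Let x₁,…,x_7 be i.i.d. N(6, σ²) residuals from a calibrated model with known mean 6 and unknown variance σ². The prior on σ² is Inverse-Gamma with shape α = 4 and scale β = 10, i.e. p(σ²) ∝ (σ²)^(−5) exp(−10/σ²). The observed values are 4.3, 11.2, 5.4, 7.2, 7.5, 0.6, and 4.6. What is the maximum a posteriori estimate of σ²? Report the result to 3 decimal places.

σ̂²_MAP = 5.006

Sum of squared deviations about the known mean: SS = (4.3−6)² + (11.2−6)² + (5.4−6)² + (7.2−6)² + (7.5−6)² + (0.6−6)² + (4.6−6)² = 65.1.
The Normal likelihood contributes (σ²)^(−n/2) exp(−SS/(2σ²)), so the posterior is Inverse-Gamma(α + n/2, β + SS/2) = Inverse-Gamma(7.5, 42.55).
The mode of Inverse-Gamma(a, b) is b/(a+1) = 42.55/8.5 ≈ 5.006.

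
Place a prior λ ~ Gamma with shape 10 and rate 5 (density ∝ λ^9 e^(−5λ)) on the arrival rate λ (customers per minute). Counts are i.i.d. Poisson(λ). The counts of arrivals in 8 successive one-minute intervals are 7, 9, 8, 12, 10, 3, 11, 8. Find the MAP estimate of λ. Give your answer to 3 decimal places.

Σxᵢ = 7+9+8+12+10+3+11+8 = 68, with n = 8.
Posterior ∝ λ^9e^(−5λ) · λ^68e^(−8λ) = λ^77e^(−13λ), i.e. Gamma(shape=78, rate=13).
The mode of a Gamma(a, b) with a ≥ 1 (shape–rate) is (a−1)/b = 77/13 ≈ 5.923.

λ̂_MAP = 5.923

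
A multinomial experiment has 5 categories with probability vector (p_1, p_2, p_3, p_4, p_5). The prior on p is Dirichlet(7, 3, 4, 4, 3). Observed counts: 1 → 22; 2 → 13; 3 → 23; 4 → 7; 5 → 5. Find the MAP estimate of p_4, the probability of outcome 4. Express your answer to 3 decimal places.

MAP estimate: 0.116

The posterior is Dirichlet(αᵢ + nᵢ) = Dirichlet(29, 16, 27, 11, 8).
For a Dirichlet(a₁,…,a_K) with all aᵢ > 1, the mode has j-th component (aⱼ − 1)/(Σaᵢ − K).
Here Σaᵢ = 91 and K = 5, so p_4 = (11 − 1)/(91 − 5) = 10/86 ≈ 0.116.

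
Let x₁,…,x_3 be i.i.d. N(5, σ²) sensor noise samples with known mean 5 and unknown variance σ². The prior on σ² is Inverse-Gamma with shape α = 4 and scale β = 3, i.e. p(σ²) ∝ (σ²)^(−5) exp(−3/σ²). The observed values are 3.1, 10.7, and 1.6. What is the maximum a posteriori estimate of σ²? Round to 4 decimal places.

σ̂²_MAP = 4.1277

Sum of squared deviations about the known mean: SS = (3.1−5)² + (10.7−5)² + (1.6−5)² = 47.66.
The Normal likelihood contributes (σ²)^(−n/2) exp(−SS/(2σ²)), so the posterior is Inverse-Gamma(α + n/2, β + SS/2) = Inverse-Gamma(5.5, 26.83).
The mode of Inverse-Gamma(a, b) is b/(a+1) = 26.83/6.5 ≈ 4.1277.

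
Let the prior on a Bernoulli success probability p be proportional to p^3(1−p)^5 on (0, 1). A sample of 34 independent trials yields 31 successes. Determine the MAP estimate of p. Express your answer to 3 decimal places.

The prior density ∝ p^3(1−p)^5 is the kernel of Beta(4, 6).
Data: 31 successes in 34 trials. The binomial likelihood contributes p^31(1−p)^3, so the posterior is Beta(4+31, 6+3) = Beta(35, 9).
For Beta(a, b) with a, b > 1 the mode is (a−1)/(a+b−2) = 34/42 ≈ 0.810.

p̂_MAP = 0.810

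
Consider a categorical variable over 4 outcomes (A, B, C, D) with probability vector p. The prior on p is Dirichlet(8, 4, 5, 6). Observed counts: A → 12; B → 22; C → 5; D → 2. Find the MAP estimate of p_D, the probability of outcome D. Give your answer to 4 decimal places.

The posterior is Dirichlet(αᵢ + nᵢ) = Dirichlet(20, 26, 10, 8).
For a Dirichlet(a₁,…,a_K) with all aᵢ > 1, the mode has j-th component (aⱼ − 1)/(Σaᵢ − K).
Here Σaᵢ = 64 and K = 4, so p_D = (8 − 1)/(64 − 4) = 7/60 ≈ 0.1167.

MAP estimate of p_D = 0.1167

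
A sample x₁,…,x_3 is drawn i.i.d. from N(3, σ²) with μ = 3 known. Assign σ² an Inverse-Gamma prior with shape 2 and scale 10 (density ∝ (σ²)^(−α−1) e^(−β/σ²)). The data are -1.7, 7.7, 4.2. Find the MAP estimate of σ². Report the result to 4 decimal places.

σ̂²_MAP = 7.2911

Sum of squared deviations about the known mean: SS = (-1.7−3)² + (7.7−3)² + (4.2−3)² = 45.62.
The Normal likelihood contributes (σ²)^(−n/2) exp(−SS/(2σ²)), so the posterior is Inverse-Gamma(α + n/2, β + SS/2) = Inverse-Gamma(3.5, 32.81).
The mode of Inverse-Gamma(a, b) is b/(a+1) = 32.81/4.5 ≈ 7.2911.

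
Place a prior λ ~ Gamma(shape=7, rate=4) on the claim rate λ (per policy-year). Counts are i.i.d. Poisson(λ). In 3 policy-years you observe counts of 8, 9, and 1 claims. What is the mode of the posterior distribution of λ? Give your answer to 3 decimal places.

Σxᵢ = 8+9+1 = 18, with n = 3.
Posterior ∝ λ^6e^(−4λ) · λ^18e^(−3λ) = λ^24e^(−7λ), i.e. Gamma(shape=25, rate=7).
The mode of a Gamma(a, b) with a ≥ 1 (shape–rate) is (a−1)/b = 24/7 ≈ 3.429.

λ̂_MAP = 3.429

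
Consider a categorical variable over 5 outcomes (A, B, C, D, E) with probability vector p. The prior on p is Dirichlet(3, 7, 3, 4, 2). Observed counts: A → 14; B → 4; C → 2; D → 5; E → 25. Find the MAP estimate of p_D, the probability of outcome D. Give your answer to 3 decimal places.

MAP estimate of p_D = 0.125

The posterior is Dirichlet(αᵢ + nᵢ) = Dirichlet(17, 11, 5, 9, 27).
For a Dirichlet(a₁,…,a_K) with all aᵢ > 1, the mode has j-th component (aⱼ − 1)/(Σaᵢ − K).
Here Σaᵢ = 69 and K = 5, so p_D = (9 − 1)/(69 − 5) = 8/64 ≈ 0.125.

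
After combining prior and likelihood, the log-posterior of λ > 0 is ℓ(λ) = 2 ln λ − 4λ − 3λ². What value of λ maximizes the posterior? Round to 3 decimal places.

λ̂_MAP = 0.333

ℓ'(λ) = 2/λ − 4 − 6λ. Setting this to zero and multiplying by λ: 6λ² + 4λ − 2 = 0.
λ = (−4 + √(4² + 4·6·2)) / (2·6) = (−4 + √64) / 12 = (−4 + 8)/12 = 1/3.
ℓ''(λ) = −2/λ² − 6 < 0, confirming a maximum.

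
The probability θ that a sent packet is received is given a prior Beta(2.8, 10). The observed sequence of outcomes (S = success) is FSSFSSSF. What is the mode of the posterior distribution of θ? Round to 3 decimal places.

θ̂_MAP = 0.362

Prior: Beta(2.8, 10).
Data: 5 successes in 8 trials (from the sequence). The binomial likelihood contributes θ^5(1−θ)^3, so the posterior is Beta(2.8+5, 10+3) = Beta(7.8, 13).
For Beta(a, b) with a, b > 1 the mode is (a−1)/(a+b−2) = 6.8/18.8 ≈ 0.362.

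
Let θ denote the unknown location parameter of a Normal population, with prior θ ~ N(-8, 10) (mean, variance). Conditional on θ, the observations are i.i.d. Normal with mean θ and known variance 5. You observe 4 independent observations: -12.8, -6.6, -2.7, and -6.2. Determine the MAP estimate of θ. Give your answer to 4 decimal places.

n = 4; x̄ = ((-12.8) + (-6.6) + (-2.7) + (-6.2))/4 = -28.3/4 = -7.075.
For a Normal prior and Normal likelihood with known variance, the posterior is Normal; its mode equals its mean, the precision-weighted average.
Prior precision 1/σ₀² = 1/10 = 0.1; data precision n/σ² = 4/5 = 0.8.
θ̂ = (0.1·(-8) + 0.8·(-7.075)) / (0.1 + 0.8) = (-6.46)/0.9 = -323/45 ≈ -7.1778.

θ̂_MAP = -7.1778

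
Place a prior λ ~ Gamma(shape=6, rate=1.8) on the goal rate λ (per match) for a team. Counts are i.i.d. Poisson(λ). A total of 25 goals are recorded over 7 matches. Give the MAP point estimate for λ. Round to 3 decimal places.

λ̂_MAP = 3.409

Σxᵢ = 25, n = 7.
Posterior ∝ λ^5e^(−1.8λ) · λ^25e^(−7λ) = λ^30e^(−8.8λ), i.e. Gamma(shape=31, rate=8.8).
The mode of a Gamma(a, b) with a ≥ 1 (shape–rate) is (a−1)/b = 30/8.8 ≈ 3.409.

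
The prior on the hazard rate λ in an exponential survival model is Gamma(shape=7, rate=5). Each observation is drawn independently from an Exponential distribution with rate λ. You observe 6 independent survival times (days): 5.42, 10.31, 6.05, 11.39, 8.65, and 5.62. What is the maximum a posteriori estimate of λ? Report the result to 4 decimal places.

λ̂_MAP = 0.2288

The Exponential(rate=λ) likelihood is ∝ λ^n e^(−λΣtᵢ). Here n = 6 and Σtᵢ = 5.42 + 10.31 + 6.05 + 11.39 + 8.65 + 5.62 = 47.44.
Posterior ∝ λ^6e^(−5λ) · λ^6e^(−47.44λ) = λ^12e^(−52.44λ), i.e. Gamma(13, 52.44).
Mode = (a−1)/b = 12/52.44 ≈ 0.2288.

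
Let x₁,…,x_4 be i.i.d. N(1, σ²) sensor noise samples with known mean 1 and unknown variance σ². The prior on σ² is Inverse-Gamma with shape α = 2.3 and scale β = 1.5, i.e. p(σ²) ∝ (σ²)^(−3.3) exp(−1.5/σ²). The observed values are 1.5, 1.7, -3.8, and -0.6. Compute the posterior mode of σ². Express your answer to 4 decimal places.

Sum of squared deviations about the known mean: SS = (1.5−1)² + (1.7−1)² + (-3.8−1)² + (-0.6−1)² = 26.34.
The Normal likelihood contributes (σ²)^(−n/2) exp(−SS/(2σ²)), so the posterior is Inverse-Gamma(α + n/2, β + SS/2) = Inverse-Gamma(4.3, 14.67).
The mode of Inverse-Gamma(a, b) is b/(a+1) = 14.67/5.3 ≈ 2.7679.

σ̂²_MAP = 2.7679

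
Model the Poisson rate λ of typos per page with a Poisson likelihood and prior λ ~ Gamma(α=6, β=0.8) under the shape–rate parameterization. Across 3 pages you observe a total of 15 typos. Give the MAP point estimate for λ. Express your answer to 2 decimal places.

λ̂_MAP = 5.26

Σxᵢ = 15, n = 3.
Posterior ∝ λ^5e^(−0.8λ) · λ^15e^(−3λ) = λ^20e^(−3.8λ), i.e. Gamma(shape=21, rate=3.8).
The mode of a Gamma(a, b) with a ≥ 1 (shape–rate) is (a−1)/b = 20/3.8 ≈ 5.26.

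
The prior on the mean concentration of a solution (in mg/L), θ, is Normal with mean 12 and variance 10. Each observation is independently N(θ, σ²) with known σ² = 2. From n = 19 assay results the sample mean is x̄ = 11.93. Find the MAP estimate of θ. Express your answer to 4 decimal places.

θ̂_MAP = 11.9307

n = 19, x̄ = 11.93.
For a Normal prior and Normal likelihood with known variance, the posterior is Normal; its mode equals its mean, the precision-weighted average.
Prior precision 1/σ₀² = 1/10 = 0.1; data precision n/σ² = 19/2 = 9.5.
θ̂ = (0.1·12 + 9.5·11.93) / (0.1 + 9.5) = 114.535/9.6 = 22907/1920 ≈ 11.9307.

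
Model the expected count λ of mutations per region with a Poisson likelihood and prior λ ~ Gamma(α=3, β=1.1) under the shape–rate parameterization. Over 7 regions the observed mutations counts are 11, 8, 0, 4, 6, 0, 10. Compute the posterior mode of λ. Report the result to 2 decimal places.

λ̂_MAP = 5.06

Σxᵢ = 11+8+0+4+6+0+10 = 39, with n = 7.
Posterior ∝ λ^2e^(−1.1λ) · λ^39e^(−7λ) = λ^41e^(−8.1λ), i.e. Gamma(shape=42, rate=8.1).
The mode of a Gamma(a, b) with a ≥ 1 (shape–rate) is (a−1)/b = 41/8.1 ≈ 5.06.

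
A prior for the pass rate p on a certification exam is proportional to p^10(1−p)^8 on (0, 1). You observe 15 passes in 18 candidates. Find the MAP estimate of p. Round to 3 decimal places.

The prior density ∝ p^10(1−p)^8 is the kernel of Beta(11, 9).
Data: 15 successes in 18 trials. The binomial likelihood contributes p^15(1−p)^3, so the posterior is Beta(11+15, 9+3) = Beta(26, 12).
For Beta(a, b) with a, b > 1 the mode is (a−1)/(a+b−2) = 25/36 ≈ 0.694.

p̂_MAP = 0.694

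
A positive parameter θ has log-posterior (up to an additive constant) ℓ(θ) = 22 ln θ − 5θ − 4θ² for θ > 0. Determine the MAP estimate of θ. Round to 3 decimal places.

θ̂_MAP = 1.375

ℓ'(θ) = 22/θ − 5 − 8θ. Setting this to zero and multiplying by θ: 8θ² + 5θ − 22 = 0.
θ = (−5 + √(5² + 4·8·22)) / (2·8) = (−5 + √729) / 16 = (−5 + 27)/16 = 11/8.
ℓ''(θ) = −22/θ² − 8 < 0, confirming a maximum.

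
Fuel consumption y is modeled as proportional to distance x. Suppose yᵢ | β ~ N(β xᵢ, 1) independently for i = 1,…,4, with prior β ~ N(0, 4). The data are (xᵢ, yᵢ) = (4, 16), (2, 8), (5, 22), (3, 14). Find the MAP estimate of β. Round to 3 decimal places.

β̂_MAP = 4.276

log p(β | y) = −Σ(yᵢ − βxᵢ)²/(2·1) − β²/(2·4) + const.
Setting the derivative to zero: Σxᵢ(yᵢ − βxᵢ)/1 − β/4 = 0, so β = Σxᵢyᵢ / (Σxᵢ² + σ²/τ²).
Σxᵢyᵢ = 4·16 + 2·8 + 5·22 + 3·14 = 232; Σxᵢ² = 54; σ²/τ² = 0.25.
β̂_MAP = 232 / (54 + 0.25) = 232/54.25 ≈ 4.276.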